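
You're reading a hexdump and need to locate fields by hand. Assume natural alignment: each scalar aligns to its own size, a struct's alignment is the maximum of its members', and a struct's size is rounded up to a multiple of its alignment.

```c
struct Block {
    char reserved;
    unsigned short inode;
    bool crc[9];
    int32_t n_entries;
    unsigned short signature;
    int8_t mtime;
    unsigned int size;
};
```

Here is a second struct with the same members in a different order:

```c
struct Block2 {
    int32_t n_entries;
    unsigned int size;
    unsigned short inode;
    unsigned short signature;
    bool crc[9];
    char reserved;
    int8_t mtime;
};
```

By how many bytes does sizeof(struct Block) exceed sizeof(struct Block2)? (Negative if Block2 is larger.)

reserved at 0 (size 1, align 1) → ends 1
pad 1 to align 2 for inode
inode at 2 (size 2, align 2) → ends 4
crc at 4 (size 9, align 1) → ends 13
pad 3 to align 4 for n_entries
n_entries at 16 (size 4, align 4) → ends 20
signature at 20 (size 2, align 2) → ends 22
mtime at 22 (size 1, align 1) → ends 23
pad 1 to align 4 for size
size at 24 (size 4, align 4) → ends 28
total 28 bytes, alignment 4
— Block2 —
n_entries at 0 (size 4, align 4) → ends 4
size at 4 (size 4, align 4) → ends 8
inode at 8 (size 2, align 2) → ends 10
signature at 10 (size 2, align 2) → ends 12
crc at 12 (size 9, align 1) → ends 21
reserved at 21 (size 1, align 1) → ends 22
mtime at 22 (size 1, align 1) → ends 23
tail pad 1 to reach multiple of 4
total 24 bytes, alignment 4
28 − 24 = 4

4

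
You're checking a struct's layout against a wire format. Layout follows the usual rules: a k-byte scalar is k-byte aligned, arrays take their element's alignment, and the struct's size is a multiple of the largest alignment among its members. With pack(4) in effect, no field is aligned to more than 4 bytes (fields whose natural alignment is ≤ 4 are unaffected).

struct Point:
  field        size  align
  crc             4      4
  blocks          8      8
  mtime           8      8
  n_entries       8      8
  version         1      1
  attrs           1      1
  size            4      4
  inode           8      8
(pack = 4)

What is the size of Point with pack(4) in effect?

44

@0: crc [4B, align 4] → 4
@4: blocks [8B, align 4] → 12
@12: mtime [8B, align 4] → 20
@20: n_entries [8B, align 4] → 28
@28: version [1B, align 1] → 29
@29: attrs [1B, align 1] → 30
+2 pad (align 4)
@32: size [4B, align 4] → 36
@36: inode [8B, align 4] → 44
size 44, align 4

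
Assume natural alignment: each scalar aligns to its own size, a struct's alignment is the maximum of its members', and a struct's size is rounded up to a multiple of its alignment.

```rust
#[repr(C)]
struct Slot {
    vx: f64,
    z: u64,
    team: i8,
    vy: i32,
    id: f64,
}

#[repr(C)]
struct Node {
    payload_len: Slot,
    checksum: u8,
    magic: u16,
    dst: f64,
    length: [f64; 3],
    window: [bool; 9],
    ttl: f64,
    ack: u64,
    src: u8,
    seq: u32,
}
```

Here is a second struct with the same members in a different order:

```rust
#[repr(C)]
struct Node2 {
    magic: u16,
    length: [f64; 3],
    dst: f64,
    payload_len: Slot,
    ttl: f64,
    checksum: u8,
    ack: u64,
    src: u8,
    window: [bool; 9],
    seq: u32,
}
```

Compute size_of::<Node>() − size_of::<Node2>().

Slot: 0..8  vx  (8B, 8-aligned); 8..16  z  (8B, 8-aligned); 16..17  team  (1B, 1-aligned); 17..20  -- padding (3B); 20..24  vy  (4B, 4-aligned); 24..32  id  (8B, 8-aligned); sizeof = 32, alignof = 8
0..32  payload_len  (32B, 8-aligned)
32..33  checksum  (1B, 1-aligned)
33..34  -- padding (1B)
34..36  magic  (2B, 2-aligned)
36..40  -- padding (4B)
40..48  dst  (8B, 8-aligned)
48..72  length  (24B, 8-aligned)
72..81  window  (9B, 1-aligned)
81..88  -- padding (7B)
88..96  ttl  (8B, 8-aligned)
96..104  ack  (8B, 8-aligned)
104..105  src  (1B, 1-aligned)
105..108  -- padding (3B)
108..112  seq  (4B, 4-aligned)
sizeof = 112, alignof = 8
— Node2 —
0..2  magic  (2B, 2-aligned)
2..8  -- padding (6B)
8..32  length  (24B, 8-aligned)
32..40  dst  (8B, 8-aligned)
40..72  payload_len  (32B, 8-aligned)
72..80  ttl  (8B, 8-aligned)
80..81  checksum  (1B, 1-aligned)
81..88  -- padding (7B)
88..96  ack  (8B, 8-aligned)
96..97  src  (1B, 1-aligned)
97..106  window  (9B, 1-aligned)
106..108  -- padding (2B)
108..112  seq  (4B, 4-aligned)
sizeof = 112, alignof = 8
112 − 112 = 0

0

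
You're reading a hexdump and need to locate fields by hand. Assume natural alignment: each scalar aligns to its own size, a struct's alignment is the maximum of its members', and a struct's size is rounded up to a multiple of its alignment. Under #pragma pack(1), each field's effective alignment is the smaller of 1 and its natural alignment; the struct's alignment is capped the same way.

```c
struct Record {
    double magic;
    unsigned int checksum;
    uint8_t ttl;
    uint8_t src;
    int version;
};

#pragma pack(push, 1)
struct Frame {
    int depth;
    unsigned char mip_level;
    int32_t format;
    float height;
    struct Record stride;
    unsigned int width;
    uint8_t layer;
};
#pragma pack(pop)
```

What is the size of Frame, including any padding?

Record: magic at 0 (size 8, align 8) → ends 8; checksum at 8 (size 4, align 4) → ends 12; ttl at 12 (size 1, align 1) → ends 13; src at 13 (size 1, align 1) → ends 14; pad 2 to align 4 for version; version at 16 (size 4, align 4) → ends 20; tail pad 4 to reach multiple of 8; total 24 bytes, alignment 8
depth at 0 (size 4, align 1) → ends 4
mip_level at 4 (size 1, align 1) → ends 5
format at 5 (size 4, align 1) → ends 9
height at 9 (size 4, align 1) → ends 13
stride at 13 (size 24, align 1) → ends 37
width at 37 (size 4, align 1) → ends 41
layer at 41 (size 1, align 1) → ends 42
total 42 bytes, alignment 1

42 bytes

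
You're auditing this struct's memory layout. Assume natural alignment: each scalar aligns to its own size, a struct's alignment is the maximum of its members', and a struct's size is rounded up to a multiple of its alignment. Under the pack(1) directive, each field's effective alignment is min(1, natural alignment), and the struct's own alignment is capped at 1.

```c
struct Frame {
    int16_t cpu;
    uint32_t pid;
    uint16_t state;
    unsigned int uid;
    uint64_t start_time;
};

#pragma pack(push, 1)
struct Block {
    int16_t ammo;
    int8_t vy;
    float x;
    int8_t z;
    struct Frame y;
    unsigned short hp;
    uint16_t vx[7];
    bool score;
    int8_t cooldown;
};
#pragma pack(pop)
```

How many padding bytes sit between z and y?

Frame: @0: cpu [2B, align 2] → 2; +2 pad (align 4); @4: pid [4B, align 4] → 8; @8: state [2B, align 2] → 10; +2 pad (align 4); @12: uid [4B, align 4] → 16; @16: start_time [8B, align 8] → 24; size 24, align 8
@0: ammo [2B, align 1] → 2
@2: vy [1B, align 1] → 3
@3: x [4B, align 1] → 7
@7: z [1B, align 1] → 8
@8: y [24B, align 1] → 32

0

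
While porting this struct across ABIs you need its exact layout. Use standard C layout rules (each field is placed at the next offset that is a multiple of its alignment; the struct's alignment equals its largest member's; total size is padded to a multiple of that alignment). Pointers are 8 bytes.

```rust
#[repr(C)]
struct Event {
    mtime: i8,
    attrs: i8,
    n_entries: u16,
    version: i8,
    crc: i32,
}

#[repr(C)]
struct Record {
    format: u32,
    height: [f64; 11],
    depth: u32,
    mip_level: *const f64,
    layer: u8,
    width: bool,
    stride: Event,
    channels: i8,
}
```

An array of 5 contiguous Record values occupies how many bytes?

680

Event: @0: mtime [1B, align 1] → 1; @1: attrs [1B, align 1] → 2; @2: n_entries [2B, align 2] → 4; @4: version [1B, align 1] → 5; +3 pad (align 4); @8: crc [4B, align 4] → 12; size 12, align 4
@0: format [4B, align 4] → 4
+4 pad (align 8)
@8: height [88B, align 8] → 96
@96: depth [4B, align 4] → 100
+4 pad (align 8)
@104: mip_level [8B, align 8] → 112
@112: layer [1B, align 1] → 113
@113: width [1B, align 1] → 114
+2 pad (align 4)
@116: stride [12B, align 4] → 128
@128: channels [1B, align 1] → 129
+7 tail pad (align 8)
size 136, align 8
array of 5: 5 × 136 = 680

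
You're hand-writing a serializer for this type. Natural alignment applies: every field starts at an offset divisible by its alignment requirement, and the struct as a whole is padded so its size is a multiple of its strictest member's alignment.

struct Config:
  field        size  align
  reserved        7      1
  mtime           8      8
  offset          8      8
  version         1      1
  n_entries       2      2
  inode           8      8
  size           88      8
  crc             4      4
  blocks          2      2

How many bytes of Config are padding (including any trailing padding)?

8

@0: reserved [7B, align 1] → 7
+1 pad (align 8)
@8: mtime [8B, align 8] → 16
@16: offset [8B, align 8] → 24
@24: version [1B, align 1] → 25
+1 pad (align 2)
@26: n_entries [2B, align 2] → 28
+4 pad (align 8)
@32: inode [8B, align 8] → 40
@40: size [88B, align 8] → 128
@128: crc [4B, align 4] → 132
@132: blocks [2B, align 2] → 134
+2 tail pad (align 8)
size 136, align 8
data bytes 128, size 136 → padding 8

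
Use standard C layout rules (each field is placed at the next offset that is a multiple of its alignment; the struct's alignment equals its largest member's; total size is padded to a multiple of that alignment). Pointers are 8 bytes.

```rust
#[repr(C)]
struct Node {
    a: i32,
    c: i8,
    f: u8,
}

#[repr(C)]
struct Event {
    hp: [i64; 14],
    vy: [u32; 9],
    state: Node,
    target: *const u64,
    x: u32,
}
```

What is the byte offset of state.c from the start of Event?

Node: @0: a [4B, align 4] → 4; @4: c [1B, align 1] → 5; @5: f [1B, align 1] → 6; +2 tail pad (align 4); size 8, align 4
@0: hp [112B, align 8] → 112
@112: vy [36B, align 4] → 148
@148: state [8B, align 4] → 156
within Node: c at 4
148 + 4 = 152

152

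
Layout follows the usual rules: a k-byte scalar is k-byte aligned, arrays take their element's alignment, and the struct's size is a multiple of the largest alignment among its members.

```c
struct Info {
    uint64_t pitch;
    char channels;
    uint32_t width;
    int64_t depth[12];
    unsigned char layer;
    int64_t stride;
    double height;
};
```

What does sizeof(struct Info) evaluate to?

@0: pitch [8B, align 8] → 8
@8: channels [1B, align 1] → 9
+3 pad (align 4)
@12: width [4B, align 4] → 16
@16: depth [96B, align 8] → 112
@112: layer [1B, align 1] → 113
+7 pad (align 8)
@120: stride [8B, align 8] → 128
@128: height [8B, align 8] → 136
size 136, align 8

136 bytes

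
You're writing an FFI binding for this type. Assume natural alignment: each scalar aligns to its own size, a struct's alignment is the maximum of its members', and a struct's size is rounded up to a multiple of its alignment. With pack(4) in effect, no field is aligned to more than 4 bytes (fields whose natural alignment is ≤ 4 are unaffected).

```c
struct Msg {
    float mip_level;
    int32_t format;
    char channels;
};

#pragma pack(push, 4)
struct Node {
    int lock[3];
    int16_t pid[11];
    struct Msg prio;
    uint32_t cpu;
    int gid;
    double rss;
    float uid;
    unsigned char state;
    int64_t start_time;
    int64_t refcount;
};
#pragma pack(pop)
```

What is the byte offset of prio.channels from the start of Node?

Msg: 0..4  mip_level  (4B, 4-aligned); 4..8  format  (4B, 4-aligned); 8..9  channels  (1B, 1-aligned); 9..12  -- tail padding (3B); sizeof = 12, alignof = 4
0..12  lock  (12B, 4-aligned)
12..34  pid  (22B, 2-aligned)
34..36  -- padding (2B)
36..48  prio  (12B, 4-aligned)
within Msg: channels at 8
36 + 8 = 44

44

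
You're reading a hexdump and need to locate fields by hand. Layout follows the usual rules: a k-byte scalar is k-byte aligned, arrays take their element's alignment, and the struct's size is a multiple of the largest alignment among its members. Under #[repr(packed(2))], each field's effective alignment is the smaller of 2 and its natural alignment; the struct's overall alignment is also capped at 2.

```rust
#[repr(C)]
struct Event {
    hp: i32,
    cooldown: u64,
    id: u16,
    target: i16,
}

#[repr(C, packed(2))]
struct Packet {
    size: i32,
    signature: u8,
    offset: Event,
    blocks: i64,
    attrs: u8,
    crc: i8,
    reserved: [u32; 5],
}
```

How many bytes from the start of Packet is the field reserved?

40

Event: @0: hp [4B, align 4] → 4; +4 pad (align 8); @8: cooldown [8B, align 8] → 16; @16: id [2B, align 2] → 18; @18: target [2B, align 2] → 20; +4 tail pad (align 8); size 24, align 8
@0: size [4B, align 2] → 4
@4: signature [1B, align 1] → 5
+1 pad (align 2)
@6: offset [24B, align 2] → 30
@30: blocks [8B, align 2] → 38
@38: attrs [1B, align 1] → 39
@39: crc [1B, align 1] → 40
@40: reserved [20B, align 2] → 60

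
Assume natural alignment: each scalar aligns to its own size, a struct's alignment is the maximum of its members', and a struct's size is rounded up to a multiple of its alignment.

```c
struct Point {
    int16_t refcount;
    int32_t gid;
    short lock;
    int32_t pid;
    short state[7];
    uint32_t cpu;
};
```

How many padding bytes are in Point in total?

6

refcount at 0 (size 2, align 2) → ends 2
pad 2 to align 4 for gid
gid at 4 (size 4, align 4) → ends 8
lock at 8 (size 2, align 2) → ends 10
pad 2 to align 4 for pid
pid at 12 (size 4, align 4) → ends 16
state at 16 (size 14, align 2) → ends 30
pad 2 to align 4 for cpu
cpu at 32 (size 4, align 4) → ends 36
total 36 bytes, alignment 4
data bytes 30, size 36 → padding 6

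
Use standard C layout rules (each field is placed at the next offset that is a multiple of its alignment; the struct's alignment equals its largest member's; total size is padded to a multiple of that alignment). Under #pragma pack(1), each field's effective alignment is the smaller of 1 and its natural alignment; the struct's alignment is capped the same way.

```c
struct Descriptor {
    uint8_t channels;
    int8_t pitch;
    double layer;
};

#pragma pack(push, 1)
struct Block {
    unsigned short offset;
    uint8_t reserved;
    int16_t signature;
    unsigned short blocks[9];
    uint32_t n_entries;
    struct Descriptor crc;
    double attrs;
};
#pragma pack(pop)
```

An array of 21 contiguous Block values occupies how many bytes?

1071

Descriptor: channels at 0 (size 1, align 1) → ends 1; pitch at 1 (size 1, align 1) → ends 2; pad 6 to align 8 for layer; layer at 8 (size 8, align 8) → ends 16; total 16 bytes, alignment 8
offset at 0 (size 2, align 1) → ends 2
reserved at 2 (size 1, align 1) → ends 3
signature at 3 (size 2, align 1) → ends 5
blocks at 5 (size 18, align 1) → ends 23
n_entries at 23 (size 4, align 1) → ends 27
crc at 27 (size 16, align 1) → ends 43
attrs at 43 (size 8, align 1) → ends 51
total 51 bytes, alignment 1
array of 21: 21 × 51 = 1071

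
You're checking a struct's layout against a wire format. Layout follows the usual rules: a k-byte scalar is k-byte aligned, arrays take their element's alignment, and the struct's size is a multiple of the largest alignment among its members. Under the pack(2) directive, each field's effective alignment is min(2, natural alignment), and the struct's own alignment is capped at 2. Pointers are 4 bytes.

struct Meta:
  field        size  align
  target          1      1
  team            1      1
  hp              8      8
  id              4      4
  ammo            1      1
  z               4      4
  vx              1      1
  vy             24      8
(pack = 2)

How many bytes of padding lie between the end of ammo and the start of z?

@0: target [1B, align 1] → 1
@1: team [1B, align 1] → 2
@2: hp [8B, align 2] → 10
@10: id [4B, align 2] → 14
@14: ammo [1B, align 1] → 15
+1 pad (align 2)
@16: z [4B, align 2] → 20

1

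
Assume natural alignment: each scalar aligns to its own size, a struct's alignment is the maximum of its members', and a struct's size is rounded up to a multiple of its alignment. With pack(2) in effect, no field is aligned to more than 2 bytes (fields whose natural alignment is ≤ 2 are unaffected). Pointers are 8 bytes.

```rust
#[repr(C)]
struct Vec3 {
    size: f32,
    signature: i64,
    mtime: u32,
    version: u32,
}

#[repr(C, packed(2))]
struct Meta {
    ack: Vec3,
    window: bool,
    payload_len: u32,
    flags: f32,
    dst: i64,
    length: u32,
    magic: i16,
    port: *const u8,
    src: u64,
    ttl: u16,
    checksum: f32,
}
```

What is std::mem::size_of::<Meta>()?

70 bytes

Vec3: size at 0 (size 4, align 4) → ends 4; pad 4 to align 8 for signature; signature at 8 (size 8, align 8) → ends 16; mtime at 16 (size 4, align 4) → ends 20; version at 20 (size 4, align 4) → ends 24; total 24 bytes, alignment 8
ack at 0 (size 24, align 2) → ends 24
window at 24 (size 1, align 1) → ends 25
pad 1 to align 2 for payload_len
payload_len at 26 (size 4, align 2) → ends 30
flags at 30 (size 4, align 2) → ends 34
dst at 34 (size 8, align 2) → ends 42
length at 42 (size 4, align 2) → ends 46
magic at 46 (size 2, align 2) → ends 48
port at 48 (size 8, align 2) → ends 56
src at 56 (size 8, align 2) → ends 64
ttl at 64 (size 2, align 2) → ends 66
checksum at 66 (size 4, align 2) → ends 70
total 70 bytes, alignment 2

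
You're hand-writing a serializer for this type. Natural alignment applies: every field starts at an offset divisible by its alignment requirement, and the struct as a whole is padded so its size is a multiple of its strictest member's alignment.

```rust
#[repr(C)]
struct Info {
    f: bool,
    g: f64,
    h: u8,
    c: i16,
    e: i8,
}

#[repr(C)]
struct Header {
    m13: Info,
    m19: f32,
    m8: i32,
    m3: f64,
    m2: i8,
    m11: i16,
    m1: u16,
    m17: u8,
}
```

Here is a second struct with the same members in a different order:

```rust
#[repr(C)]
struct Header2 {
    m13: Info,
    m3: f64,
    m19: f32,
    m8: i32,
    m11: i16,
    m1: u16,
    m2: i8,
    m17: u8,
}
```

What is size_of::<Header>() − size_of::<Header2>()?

Info: @0: f [1B, align 1] → 1; +7 pad (align 8); @8: g [8B, align 8] → 16; @16: h [1B, align 1] → 17; +1 pad (align 2); @18: c [2B, align 2] → 20; @20: e [1B, align 1] → 21; +3 tail pad (align 8); size 24, align 8
@0: m13 [24B, align 8] → 24
@24: m19 [4B, align 4] → 28
@28: m8 [4B, align 4] → 32
@32: m3 [8B, align 8] → 40
@40: m2 [1B, align 1] → 41
+1 pad (align 2)
@42: m11 [2B, align 2] → 44
@44: m1 [2B, align 2] → 46
@46: m17 [1B, align 1] → 47
+1 tail pad (align 8)
size 48, align 8
— Header2 —
@0: m13 [24B, align 8] → 24
@24: m3 [8B, align 8] → 32
@32: m19 [4B, align 4] → 36
@36: m8 [4B, align 4] → 40
@40: m11 [2B, align 2] → 42
@42: m1 [2B, align 2] → 44
@44: m2 [1B, align 1] → 45
@45: m17 [1B, align 1] → 46
+2 tail pad (align 8)
size 48, align 8
48 − 48 = 0

0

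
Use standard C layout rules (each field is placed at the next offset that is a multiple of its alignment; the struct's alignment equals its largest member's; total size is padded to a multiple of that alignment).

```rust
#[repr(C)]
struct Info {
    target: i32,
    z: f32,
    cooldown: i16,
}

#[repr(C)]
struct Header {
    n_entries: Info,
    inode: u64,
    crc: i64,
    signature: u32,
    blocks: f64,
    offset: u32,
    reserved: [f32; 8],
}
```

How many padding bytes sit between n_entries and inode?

Info: @0: target [4B, align 4] → 4; @4: z [4B, align 4] → 8; @8: cooldown [2B, align 2] → 10; +2 tail pad (align 4); size 12, align 4
@0: n_entries [12B, align 4] → 12
+4 pad (align 8)
@16: inode [8B, align 8] → 24

4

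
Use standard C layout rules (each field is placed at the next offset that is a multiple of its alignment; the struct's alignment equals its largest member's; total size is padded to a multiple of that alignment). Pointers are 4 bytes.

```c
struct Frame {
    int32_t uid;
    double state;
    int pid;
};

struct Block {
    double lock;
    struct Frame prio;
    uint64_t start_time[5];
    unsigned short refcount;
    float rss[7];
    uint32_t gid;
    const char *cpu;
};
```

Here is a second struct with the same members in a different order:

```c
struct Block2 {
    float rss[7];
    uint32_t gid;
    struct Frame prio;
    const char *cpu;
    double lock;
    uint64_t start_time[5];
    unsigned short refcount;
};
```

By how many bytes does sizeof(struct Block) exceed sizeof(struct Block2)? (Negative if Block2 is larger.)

Frame: 0..4  uid  (4B, 4-aligned); 4..8  -- padding (4B); 8..16  state  (8B, 8-aligned); 16..20  pid  (4B, 4-aligned); 20..24  -- tail padding (4B); sizeof = 24, alignof = 8
0..8  lock  (8B, 8-aligned)
8..32  prio  (24B, 8-aligned)
32..72  start_time  (40B, 8-aligned)
72..74  refcount  (2B, 2-aligned)
74..76  -- padding (2B)
76..104  rss  (28B, 4-aligned)
104..108  gid  (4B, 4-aligned)
108..112  cpu  (4B, 4-aligned)
sizeof = 112, alignof = 8
— Block2 —
0..28  rss  (28B, 4-aligned)
28..32  gid  (4B, 4-aligned)
32..56  prio  (24B, 8-aligned)
56..60  cpu  (4B, 4-aligned)
60..64  -- padding (4B)
64..72  lock  (8B, 8-aligned)
72..112  start_time  (40B, 8-aligned)
112..114  refcount  (2B, 2-aligned)
114..120  -- tail padding (6B)
sizeof = 120, alignof = 8
112 − 120 = -8

-8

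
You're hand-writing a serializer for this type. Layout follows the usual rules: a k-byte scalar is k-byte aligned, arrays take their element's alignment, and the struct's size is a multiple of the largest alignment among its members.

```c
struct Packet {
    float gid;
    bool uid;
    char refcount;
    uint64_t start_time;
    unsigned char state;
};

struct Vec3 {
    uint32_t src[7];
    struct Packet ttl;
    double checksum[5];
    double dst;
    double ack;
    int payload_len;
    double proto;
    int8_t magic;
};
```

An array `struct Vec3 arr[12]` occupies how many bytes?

Packet: 0..4  gid  (4B, 4-aligned); 4..5  uid  (1B, 1-aligned); 5..6  refcount  (1B, 1-aligned); 6..8  -- padding (2B); 8..16  start_time  (8B, 8-aligned); 16..17  state  (1B, 1-aligned); 17..24  -- tail padding (7B); sizeof = 24, alignof = 8
0..28  src  (28B, 4-aligned)
28..32  -- padding (4B)
32..56  ttl  (24B, 8-aligned)
56..96  checksum  (40B, 8-aligned)
96..104  dst  (8B, 8-aligned)
104..112  ack  (8B, 8-aligned)
112..116  payload_len  (4B, 4-aligned)
116..120  -- padding (4B)
120..128  proto  (8B, 8-aligned)
128..129  magic  (1B, 1-aligned)
129..136  -- tail padding (7B)
sizeof = 136, alignof = 8
array of 12: 12 × 136 = 1632

1632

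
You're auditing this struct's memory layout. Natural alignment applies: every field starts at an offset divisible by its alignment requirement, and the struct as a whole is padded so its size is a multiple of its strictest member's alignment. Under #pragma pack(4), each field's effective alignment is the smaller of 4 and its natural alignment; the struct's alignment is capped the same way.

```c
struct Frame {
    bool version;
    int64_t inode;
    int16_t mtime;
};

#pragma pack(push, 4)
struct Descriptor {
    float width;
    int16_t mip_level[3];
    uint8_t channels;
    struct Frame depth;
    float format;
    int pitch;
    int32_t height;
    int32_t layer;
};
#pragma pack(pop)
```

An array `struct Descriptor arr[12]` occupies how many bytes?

Frame: @0: version [1B, align 1] → 1; +7 pad (align 8); @8: inode [8B, align 8] → 16; @16: mtime [2B, align 2] → 18; +6 tail pad (align 8); size 24, align 8
@0: width [4B, align 4] → 4
@4: mip_level [6B, align 2] → 10
@10: channels [1B, align 1] → 11
+1 pad (align 4)
@12: depth [24B, align 4] → 36
@36: format [4B, align 4] → 40
@40: pitch [4B, align 4] → 44
@44: height [4B, align 4] → 48
@48: layer [4B, align 4] → 52
size 52, align 4
array of 12: 12 × 52 = 624

624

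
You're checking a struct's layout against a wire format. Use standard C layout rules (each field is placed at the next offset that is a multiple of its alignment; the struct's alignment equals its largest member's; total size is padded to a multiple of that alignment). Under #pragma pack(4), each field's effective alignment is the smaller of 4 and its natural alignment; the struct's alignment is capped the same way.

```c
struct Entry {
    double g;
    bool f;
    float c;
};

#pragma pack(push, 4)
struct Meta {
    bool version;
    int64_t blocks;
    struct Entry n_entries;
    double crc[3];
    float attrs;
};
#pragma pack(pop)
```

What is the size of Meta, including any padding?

Entry: 0..8  g  (8B, 8-aligned); 8..9  f  (1B, 1-aligned); 9..12  -- padding (3B); 12..16  c  (4B, 4-aligned); sizeof = 16, alignof = 8
0..1  version  (1B, 1-aligned)
1..4  -- padding (3B)
4..12  blocks  (8B, 4-aligned)
12..28  n_entries  (16B, 4-aligned)
28..52  crc  (24B, 4-aligned)
52..56  attrs  (4B, 4-aligned)
sizeof = 56, alignof = 4

56 bytes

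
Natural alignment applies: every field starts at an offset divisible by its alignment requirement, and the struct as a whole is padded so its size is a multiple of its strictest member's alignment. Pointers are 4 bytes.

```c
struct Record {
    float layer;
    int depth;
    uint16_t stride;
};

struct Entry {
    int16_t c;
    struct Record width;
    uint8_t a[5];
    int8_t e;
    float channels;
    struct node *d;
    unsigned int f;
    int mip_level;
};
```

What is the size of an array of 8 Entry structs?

Record: layer at 0 (size 4, align 4) → ends 4; depth at 4 (size 4, align 4) → ends 8; stride at 8 (size 2, align 2) → ends 10; tail pad 2 to reach multiple of 4; total 12 bytes, alignment 4
c at 0 (size 2, align 2) → ends 2
pad 2 to align 4 for width
width at 4 (size 12, align 4) → ends 16
a at 16 (size 5, align 1) → ends 21
e at 21 (size 1, align 1) → ends 22
pad 2 to align 4 for channels
channels at 24 (size 4, align 4) → ends 28
d at 28 (size 4, align 4) → ends 32
f at 32 (size 4, align 4) → ends 36
mip_level at 36 (size 4, align 4) → ends 40
total 40 bytes, alignment 4
array of 8: 8 × 40 = 320

320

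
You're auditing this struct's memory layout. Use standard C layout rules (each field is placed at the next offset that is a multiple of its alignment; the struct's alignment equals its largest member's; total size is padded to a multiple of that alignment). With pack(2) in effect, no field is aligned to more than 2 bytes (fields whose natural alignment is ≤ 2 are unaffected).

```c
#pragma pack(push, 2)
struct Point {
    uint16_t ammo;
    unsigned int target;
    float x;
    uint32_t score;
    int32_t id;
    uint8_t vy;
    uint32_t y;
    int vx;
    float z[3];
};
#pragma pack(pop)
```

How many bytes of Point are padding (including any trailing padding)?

@0: ammo [2B, align 2] → 2
@2: target [4B, align 2] → 6
@6: x [4B, align 2] → 10
@10: score [4B, align 2] → 14
@14: id [4B, align 2] → 18
@18: vy [1B, align 1] → 19
+1 pad (align 2)
@20: y [4B, align 2] → 24
@24: vx [4B, align 2] → 28
@28: z [12B, align 2] → 40
size 40, align 2
data bytes 39, size 40 → padding 1

1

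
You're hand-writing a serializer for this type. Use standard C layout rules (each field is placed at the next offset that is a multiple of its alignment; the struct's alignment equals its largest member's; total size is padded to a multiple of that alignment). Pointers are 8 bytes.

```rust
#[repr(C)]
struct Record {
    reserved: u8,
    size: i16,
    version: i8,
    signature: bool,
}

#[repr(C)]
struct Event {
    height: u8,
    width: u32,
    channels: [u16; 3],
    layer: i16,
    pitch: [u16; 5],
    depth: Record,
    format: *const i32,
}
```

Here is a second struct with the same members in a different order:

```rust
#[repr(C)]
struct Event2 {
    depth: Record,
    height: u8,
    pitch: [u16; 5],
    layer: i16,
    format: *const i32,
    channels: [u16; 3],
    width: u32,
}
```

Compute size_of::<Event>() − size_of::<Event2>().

Record: 0..1  reserved  (1B, 1-aligned); 1..2  -- padding (1B); 2..4  size  (2B, 2-aligned); 4..5  version  (1B, 1-aligned); 5..6  signature  (1B, 1-aligned); sizeof = 6, alignof = 2
0..1  height  (1B, 1-aligned)
1..4  -- padding (3B)
4..8  width  (4B, 4-aligned)
8..14  channels  (6B, 2-aligned)
14..16  layer  (2B, 2-aligned)
16..26  pitch  (10B, 2-aligned)
26..32  depth  (6B, 2-aligned)
32..40  format  (8B, 8-aligned)
sizeof = 40, alignof = 8
— Event2 —
0..6  depth  (6B, 2-aligned)
6..7  height  (1B, 1-aligned)
7..8  -- padding (1B)
8..18  pitch  (10B, 2-aligned)
18..20  layer  (2B, 2-aligned)
20..24  -- padding (4B)
24..32  format  (8B, 8-aligned)
32..38  channels  (6B, 2-aligned)
38..40  -- padding (2B)
40..44  width  (4B, 4-aligned)
44..48  -- tail padding (4B)
sizeof = 48, alignof = 8
40 − 48 = -8

-8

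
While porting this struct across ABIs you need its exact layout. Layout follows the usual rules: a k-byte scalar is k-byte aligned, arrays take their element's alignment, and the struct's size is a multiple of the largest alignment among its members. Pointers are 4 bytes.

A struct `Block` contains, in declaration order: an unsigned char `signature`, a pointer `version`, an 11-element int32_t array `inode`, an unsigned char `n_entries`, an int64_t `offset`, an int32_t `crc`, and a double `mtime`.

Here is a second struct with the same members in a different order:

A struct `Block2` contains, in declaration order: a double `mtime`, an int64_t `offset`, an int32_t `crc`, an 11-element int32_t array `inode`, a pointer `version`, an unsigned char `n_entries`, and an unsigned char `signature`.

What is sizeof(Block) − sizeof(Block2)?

0..1  signature  (1B, 1-aligned)
1..4  -- padding (3B)
4..8  version  (4B, 4-aligned)
8..52  inode  (44B, 4-aligned)
52..53  n_entries  (1B, 1-aligned)
53..56  -- padding (3B)
56..64  offset  (8B, 8-aligned)
64..68  crc  (4B, 4-aligned)
68..72  -- padding (4B)
72..80  mtime  (8B, 8-aligned)
sizeof = 80, alignof = 8
— Block2 —
0..8  mtime  (8B, 8-aligned)
8..16  offset  (8B, 8-aligned)
16..20  crc  (4B, 4-aligned)
20..64  inode  (44B, 4-aligned)
64..68  version  (4B, 4-aligned)
68..69  n_entries  (1B, 1-aligned)
69..70  signature  (1B, 1-aligned)
70..72  -- tail padding (2B)
sizeof = 72, alignof = 8
80 − 72 = 8

8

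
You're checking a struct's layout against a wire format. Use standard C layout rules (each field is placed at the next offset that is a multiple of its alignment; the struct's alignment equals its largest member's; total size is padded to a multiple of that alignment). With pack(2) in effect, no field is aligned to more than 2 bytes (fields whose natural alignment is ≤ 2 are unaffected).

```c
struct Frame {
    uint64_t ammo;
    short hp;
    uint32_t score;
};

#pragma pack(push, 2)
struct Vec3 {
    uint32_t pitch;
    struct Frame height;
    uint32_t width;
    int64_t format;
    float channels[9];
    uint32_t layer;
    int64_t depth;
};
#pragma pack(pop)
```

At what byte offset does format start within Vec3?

24

Frame: @0: ammo [8B, align 8] → 8; @8: hp [2B, align 2] → 10; +2 pad (align 4); @12: score [4B, align 4] → 16; size 16, align 8
@0: pitch [4B, align 2] → 4
@4: height [16B, align 2] → 20
@20: width [4B, align 2] → 24
@24: format [8B, align 2] → 32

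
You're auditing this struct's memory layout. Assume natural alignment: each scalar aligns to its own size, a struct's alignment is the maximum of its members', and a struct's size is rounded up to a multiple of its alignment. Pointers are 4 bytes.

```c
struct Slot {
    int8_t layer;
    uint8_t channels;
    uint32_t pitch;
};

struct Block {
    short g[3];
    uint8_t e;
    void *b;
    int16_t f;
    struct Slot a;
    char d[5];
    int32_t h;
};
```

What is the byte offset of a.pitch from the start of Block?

Slot: layer at 0 (size 1, align 1) → ends 1; channels at 1 (size 1, align 1) → ends 2; pad 2 to align 4 for pitch; pitch at 4 (size 4, align 4) → ends 8; total 8 bytes, alignment 4
g at 0 (size 6, align 2) → ends 6
e at 6 (size 1, align 1) → ends 7
pad 1 to align 4 for b
b at 8 (size 4, align 4) → ends 12
f at 12 (size 2, align 2) → ends 14
pad 2 to align 4 for a
a at 16 (size 8, align 4) → ends 24
within Slot: pitch at 4
16 + 4 = 20

20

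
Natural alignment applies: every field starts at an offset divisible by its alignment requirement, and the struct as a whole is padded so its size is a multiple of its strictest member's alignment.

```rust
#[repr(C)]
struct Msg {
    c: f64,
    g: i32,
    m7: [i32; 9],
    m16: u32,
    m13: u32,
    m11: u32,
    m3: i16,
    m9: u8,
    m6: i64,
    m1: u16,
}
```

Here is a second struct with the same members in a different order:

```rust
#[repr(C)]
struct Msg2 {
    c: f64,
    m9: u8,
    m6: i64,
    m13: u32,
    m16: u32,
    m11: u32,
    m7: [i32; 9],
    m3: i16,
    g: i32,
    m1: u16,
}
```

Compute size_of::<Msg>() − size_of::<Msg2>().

0..8  c  (8B, 8-aligned)
8..12  g  (4B, 4-aligned)
12..48  m7  (36B, 4-aligned)
48..52  m16  (4B, 4-aligned)
52..56  m13  (4B, 4-aligned)
56..60  m11  (4B, 4-aligned)
60..62  m3  (2B, 2-aligned)
62..63  m9  (1B, 1-aligned)
63..64  -- padding (1B)
64..72  m6  (8B, 8-aligned)
72..74  m1  (2B, 2-aligned)
74..80  -- tail padding (6B)
sizeof = 80, alignof = 8
— Msg2 —
0..8  c  (8B, 8-aligned)
8..9  m9  (1B, 1-aligned)
9..16  -- padding (7B)
16..24  m6  (8B, 8-aligned)
24..28  m13  (4B, 4-aligned)
28..32  m16  (4B, 4-aligned)
32..36  m11  (4B, 4-aligned)
36..72  m7  (36B, 4-aligned)
72..74  m3  (2B, 2-aligned)
74..76  -- padding (2B)
76..80  g  (4B, 4-aligned)
80..82  m1  (2B, 2-aligned)
82..88  -- tail padding (6B)
sizeof = 88, alignof = 8
80 − 88 = -8

-8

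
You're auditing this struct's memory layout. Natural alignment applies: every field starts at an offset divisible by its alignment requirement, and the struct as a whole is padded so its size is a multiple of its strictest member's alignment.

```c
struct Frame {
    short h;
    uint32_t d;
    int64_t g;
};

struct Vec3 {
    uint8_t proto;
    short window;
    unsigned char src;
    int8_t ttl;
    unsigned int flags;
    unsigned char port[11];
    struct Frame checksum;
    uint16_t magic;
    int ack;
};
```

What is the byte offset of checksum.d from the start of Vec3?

28

Frame: 0..2  h  (2B, 2-aligned); 2..4  -- padding (2B); 4..8  d  (4B, 4-aligned); 8..16  g  (8B, 8-aligned); sizeof = 16, alignof = 8
0..1  proto  (1B, 1-aligned)
1..2  -- padding (1B)
2..4  window  (2B, 2-aligned)
4..5  src  (1B, 1-aligned)
5..6  ttl  (1B, 1-aligned)
6..8  -- padding (2B)
8..12  flags  (4B, 4-aligned)
12..23  port  (11B, 1-aligned)
23..24  -- padding (1B)
24..40  checksum  (16B, 8-aligned)
within Frame: d at 4
24 + 4 = 28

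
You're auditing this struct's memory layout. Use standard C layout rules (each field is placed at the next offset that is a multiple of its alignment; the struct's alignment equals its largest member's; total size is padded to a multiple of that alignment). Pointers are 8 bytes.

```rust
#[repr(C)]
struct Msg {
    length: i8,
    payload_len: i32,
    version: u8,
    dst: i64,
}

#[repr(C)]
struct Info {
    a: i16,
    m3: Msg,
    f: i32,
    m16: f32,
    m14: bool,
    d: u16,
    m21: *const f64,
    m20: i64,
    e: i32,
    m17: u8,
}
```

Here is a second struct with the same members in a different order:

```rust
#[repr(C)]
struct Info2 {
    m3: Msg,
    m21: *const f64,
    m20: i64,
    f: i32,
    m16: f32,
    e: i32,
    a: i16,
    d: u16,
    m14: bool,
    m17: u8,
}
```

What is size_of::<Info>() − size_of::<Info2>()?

Msg: @0: length [1B, align 1] → 1; +3 pad (align 4); @4: payload_len [4B, align 4] → 8; @8: version [1B, align 1] → 9; +7 pad (align 8); @16: dst [8B, align 8] → 24; size 24, align 8
@0: a [2B, align 2] → 2
+6 pad (align 8)
@8: m3 [24B, align 8] → 32
@32: f [4B, align 4] → 36
@36: m16 [4B, align 4] → 40
@40: m14 [1B, align 1] → 41
+1 pad (align 2)
@42: d [2B, align 2] → 44
+4 pad (align 8)
@48: m21 [8B, align 8] → 56
@56: m20 [8B, align 8] → 64
@64: e [4B, align 4] → 68
@68: m17 [1B, align 1] → 69
+3 tail pad (align 8)
size 72, align 8
— Info2 —
@0: m3 [24B, align 8] → 24
@24: m21 [8B, align 8] → 32
@32: m20 [8B, align 8] → 40
@40: f [4B, align 4] → 44
@44: m16 [4B, align 4] → 48
@48: e [4B, align 4] → 52
@52: a [2B, align 2] → 54
@54: d [2B, align 2] → 56
@56: m14 [1B, align 1] → 57
@57: m17 [1B, align 1] → 58
+6 tail pad (align 8)
size 64, align 8
72 − 64 = 8

8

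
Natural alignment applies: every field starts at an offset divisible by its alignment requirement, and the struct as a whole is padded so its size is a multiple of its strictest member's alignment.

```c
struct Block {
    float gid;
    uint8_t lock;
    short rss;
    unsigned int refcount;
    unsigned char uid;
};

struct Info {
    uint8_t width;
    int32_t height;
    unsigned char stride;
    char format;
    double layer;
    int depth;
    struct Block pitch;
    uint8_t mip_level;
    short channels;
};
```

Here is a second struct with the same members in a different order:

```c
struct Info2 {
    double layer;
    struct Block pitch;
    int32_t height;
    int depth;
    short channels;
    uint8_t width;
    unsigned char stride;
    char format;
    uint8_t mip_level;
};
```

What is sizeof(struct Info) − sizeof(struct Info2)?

Block: 0..4  gid  (4B, 4-aligned); 4..5  lock  (1B, 1-aligned); 5..6  -- padding (1B); 6..8  rss  (2B, 2-aligned); 8..12  refcount  (4B, 4-aligned); 12..13  uid  (1B, 1-aligned); 13..16  -- tail padding (3B); sizeof = 16, alignof = 4
0..1  width  (1B, 1-aligned)
1..4  -- padding (3B)
4..8  height  (4B, 4-aligned)
8..9  stride  (1B, 1-aligned)
9..10  format  (1B, 1-aligned)
10..16  -- padding (6B)
16..24  layer  (8B, 8-aligned)
24..28  depth  (4B, 4-aligned)
28..44  pitch  (16B, 4-aligned)
44..45  mip_level  (1B, 1-aligned)
45..46  -- padding (1B)
46..48  channels  (2B, 2-aligned)
sizeof = 48, alignof = 8
— Info2 —
0..8  layer  (8B, 8-aligned)
8..24  pitch  (16B, 4-aligned)
24..28  height  (4B, 4-aligned)
28..32  depth  (4B, 4-aligned)
32..34  channels  (2B, 2-aligned)
34..35  width  (1B, 1-aligned)
35..36  stride  (1B, 1-aligned)
36..37  format  (1B, 1-aligned)
37..38  mip_level  (1B, 1-aligned)
38..40  -- tail padding (2B)
sizeof = 40, alignof = 8
48 − 40 = 8

8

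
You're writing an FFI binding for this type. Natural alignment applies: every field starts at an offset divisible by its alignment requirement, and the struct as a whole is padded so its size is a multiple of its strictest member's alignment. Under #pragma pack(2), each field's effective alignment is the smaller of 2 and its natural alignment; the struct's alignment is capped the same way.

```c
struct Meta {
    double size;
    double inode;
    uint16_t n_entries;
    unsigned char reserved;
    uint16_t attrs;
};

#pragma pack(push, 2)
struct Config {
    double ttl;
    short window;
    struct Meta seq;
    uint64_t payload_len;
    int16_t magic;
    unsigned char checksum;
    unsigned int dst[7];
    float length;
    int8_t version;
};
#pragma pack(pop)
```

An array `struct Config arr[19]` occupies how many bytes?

Meta: size at 0 (size 8, align 8) → ends 8; inode at 8 (size 8, align 8) → ends 16; n_entries at 16 (size 2, align 2) → ends 18; reserved at 18 (size 1, align 1) → ends 19; pad 1 to align 2 for attrs; attrs at 20 (size 2, align 2) → ends 22; tail pad 2 to reach multiple of 8; total 24 bytes, alignment 8
ttl at 0 (size 8, align 2) → ends 8
window at 8 (size 2, align 2) → ends 10
seq at 10 (size 24, align 2) → ends 34
payload_len at 34 (size 8, align 2) → ends 42
magic at 42 (size 2, align 2) → ends 44
checksum at 44 (size 1, align 1) → ends 45
pad 1 to align 2 for dst
dst at 46 (size 28, align 2) → ends 74
length at 74 (size 4, align 2) → ends 78
version at 78 (size 1, align 1) → ends 79
tail pad 1 to reach multiple of 2
total 80 bytes, alignment 2
array of 19: 19 × 80 = 1520

1520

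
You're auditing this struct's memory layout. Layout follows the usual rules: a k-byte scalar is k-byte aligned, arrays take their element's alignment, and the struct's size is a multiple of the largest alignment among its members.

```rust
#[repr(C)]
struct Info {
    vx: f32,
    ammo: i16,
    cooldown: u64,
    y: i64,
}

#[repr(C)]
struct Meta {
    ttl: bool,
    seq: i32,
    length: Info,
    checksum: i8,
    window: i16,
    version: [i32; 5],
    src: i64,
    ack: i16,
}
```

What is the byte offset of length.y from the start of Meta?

24

Info: @0: vx [4B, align 4] → 4; @4: ammo [2B, align 2] → 6; +2 pad (align 8); @8: cooldown [8B, align 8] → 16; @16: y [8B, align 8] → 24; size 24, align 8
@0: ttl [1B, align 1] → 1
+3 pad (align 4)
@4: seq [4B, align 4] → 8
@8: length [24B, align 8] → 32
within Info: y at 16
8 + 16 = 24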